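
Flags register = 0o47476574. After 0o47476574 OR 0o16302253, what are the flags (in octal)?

OR each oct digit independently (no carries):
  4|1=5, 7|6=7, 4|3=7, 7|0=7, 6|2=6, 5|2=7, 7|5=7, 4|3=7

0o57776777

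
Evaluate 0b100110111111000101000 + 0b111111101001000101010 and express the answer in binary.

Add column by column in base 2, right to left:
  0+0 = 0
  0+1 = 1
  0+0 = 0
  1+1 = 0 carry 1
  0+0+1 = 1
  1+1 = 0 carry 1
  0+0+1 = 1
  0+0 = 0
  0+0 = 0
  1+1 = 0 carry 1
  1+0+1 = 0 carry 1
  1+0+1 = 0 carry 1
  1+1+1 = 1 carry 1
  1+0+1 = 0 carry 1
  1+1+1 = 1 carry 1
  0+1+1 = 0 carry 1
  1+1+1 = 1 carry 1
  1+1+1 = 1 carry 1
  0+1+1 = 0 carry 1
  0+1+1 = 0 carry 1
  1+1+1 = 1 carry 1
  final carry 1

0b1100110101000001010010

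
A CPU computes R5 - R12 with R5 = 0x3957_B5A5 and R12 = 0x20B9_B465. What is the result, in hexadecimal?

Subtract column by column in base 16:
  5-5 → 0
  A-6 → 4
  5-4 → 1
  B-B → 0
  7-9 → E (borrow)
  5-B-1 → 9 (borrow)
  9-0-1 → 8
  3-2 → 1

0x189E0140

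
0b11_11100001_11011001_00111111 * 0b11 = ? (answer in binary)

0b1011101001011000101110111101

Multiply each base-2 digit by 3, carrying:
  1×3 = 3 → write 1 carry 1
  1×3+1 = 4 → write 0 carry 2
  1×3+2 = 5 → write 1 carry 2
  1×3+2 = 5 → write 1 carry 2
  1×3+2 = 5 → write 1 carry 2
  1×3+2 = 5 → write 1 carry 2
  0×3+2 = 2 → write 0 carry 1
  0×3+1 = 1 → write 1
  1×3 = 3 → write 1 carry 1
  0×3+1 = 1 → write 1
  0×3 = 0 → write 0
  1×3 = 3 → write 1 carry 1
  1×3+1 = 4 → write 0 carry 2
  0×3+2 = 2 → write 0 carry 1
  1×3+1 = 4 → write 0 carry 2
  1×3+2 = 5 → write 1 carry 2
  1×3+2 = 5 → write 1 carry 2
  0×3+2 = 2 → write 0 carry 1
  0×3+1 = 1 → write 1
  0×3 = 0 → write 0
  0×3 = 0 → write 0
  1×3 = 3 → write 1 carry 1
  1×3+1 = 4 → write 0 carry 2
  1×3+2 = 5 → write 1 carry 2
  1×3+2 = 5 → write 1 carry 2
  1×3+2 = 5 → write 1 carry 2
  remaining carry: 10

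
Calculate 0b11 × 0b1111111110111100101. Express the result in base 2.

Multiply each base-2 digit by 3, carrying:
  1×3 = 3 → write 1 carry 1
  0×3+1 = 1 → write 1
  1×3 = 3 → write 1 carry 1
  0×3+1 = 1 → write 1
  0×3 = 0 → write 0
  1×3 = 3 → write 1 carry 1
  1×3+1 = 4 → write 0 carry 2
  1×3+2 = 5 → write 1 carry 2
  1×3+2 = 5 → write 1 carry 2
  0×3+2 = 2 → write 0 carry 1
  1×3+1 = 4 → write 0 carry 2
  1×3+2 = 5 → write 1 carry 2
  1×3+2 = 5 → write 1 carry 2
  1×3+2 = 5 → write 1 carry 2
  1×3+2 = 5 → write 1 carry 2
  1×3+2 = 5 → write 1 carry 2
  1×3+2 = 5 → write 1 carry 2
  1×3+2 = 5 → write 1 carry 2
  1×3+2 = 5 → write 1 carry 2
  remaining carry: 10

0b101111111100110101111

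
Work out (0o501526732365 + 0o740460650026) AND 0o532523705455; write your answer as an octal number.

Add column by column in base 8, right to left:
  5+6 = 3 carry 1
  6+2+1 = 1 carry 1
  3+0+1 = 4
  2+0 = 2
  3+5 = 0 carry 1
  7+6+1 = 6 carry 1
  6+0+1 = 7
  2+6 = 0 carry 1
  5+4+1 = 2 carry 1
  1+0+1 = 2
  0+4 = 4
  5+7 = 4 carry 1
  final carry 1
Sum = 0o1442207602413; now AND with 0o532523705455:
  1&0=0, 4&5=4, 4&3=0, 2&2=2, 2&5=0, 0&2=0, 7&3=3, 6&7=6, 0&0=0, 2&5=0, 4&4=4, 1&5=1, 3&5=1

0o402003600411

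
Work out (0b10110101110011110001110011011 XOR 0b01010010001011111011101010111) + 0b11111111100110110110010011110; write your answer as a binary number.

0b111100111011111000000101101010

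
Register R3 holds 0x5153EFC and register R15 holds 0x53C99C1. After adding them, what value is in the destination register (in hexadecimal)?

Add column by column in base 16, right to left:
  C+1 = D
  F+C = B carry 1
  E+9+1 = 8 carry 1
  3+9+1 = D
  5+C = 1 carry 1
  1+3+1 = 5
  5+5 = A

0xA51D8BD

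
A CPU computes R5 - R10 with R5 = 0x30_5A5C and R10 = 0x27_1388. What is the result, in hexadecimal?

Subtract column by column in base 16:
  C-8 → 4
  5-8 → D (borrow)
  A-3-1 → 6
  5-1 → 4
  0-7 → 9 (borrow)
  3-2-1 → 0

0x946D4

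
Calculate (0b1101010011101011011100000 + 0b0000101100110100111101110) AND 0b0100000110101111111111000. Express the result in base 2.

0b100000000100000011001000

Add column by column in base 2, right to left:
  0+0 = 0
  0+1 = 1
  0+1 = 1
  0+1 = 1
  0+0 = 0
  1+1 = 0 carry 1
  1+1+1 = 1 carry 1
  1+1+1 = 1 carry 1
  0+1+1 = 0 carry 1
  1+0+1 = 0 carry 1
  1+0+1 = 0 carry 1
  0+1+1 = 0 carry 1
  1+0+1 = 0 carry 1
  0+1+1 = 0 carry 1
  1+1+1 = 1 carry 1
  1+0+1 = 0 carry 1
  1+0+1 = 0 carry 1
  0+1+1 = 0 carry 1
  0+1+1 = 0 carry 1
  1+0+1 = 0 carry 1
  0+1+1 = 0 carry 1
  1+0+1 = 0 carry 1
  0+0+1 = 1
  1+0 = 1
  1+0 = 1
Sum = 0b1110000000100000011001110; now AND with 0b0100000110101111111111000:
  1110000000100000011001110
& 0100000110101111111111000
= 0100000000100000011001000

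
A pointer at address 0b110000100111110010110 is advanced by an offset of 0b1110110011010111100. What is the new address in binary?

0b111111011011001010010

Add column by column in base 2, right to left:
  0+0 = 0
  1+0 = 1
  1+1 = 0 carry 1
  0+1+1 = 0 carry 1
  1+1+1 = 1 carry 1
  0+1+1 = 0 carry 1
  0+0+1 = 1
  1+1 = 0 carry 1
  1+0+1 = 0 carry 1
  1+1+1 = 1 carry 1
  1+1+1 = 1 carry 1
  1+0+1 = 0 carry 1
  0+0+1 = 1
  0+1 = 1
  1+1 = 0 carry 1
  0+0+1 = 1
  0+1 = 1
  0+1 = 1
  0+1 = 1
  1+0 = 1
  1+0 = 1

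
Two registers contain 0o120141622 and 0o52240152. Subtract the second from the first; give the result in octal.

Subtract column by column in base 8:
  2-2 → 0
  2-5 → 5 (borrow)
  6-1-1 → 4
  1-0 → 1
  4-4 → 0
  1-2 → 7 (borrow)
  0-2-1 → 5 (borrow)
  2-5-1 → 4 (borrow)
  1-0-1 → 0

0o45701450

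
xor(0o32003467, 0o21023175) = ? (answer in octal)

XOR each oct digit independently (no carries):
  3^2=1, 2^1=3, 0^0=0, 0^2=2, 3^3=0, 4^1=5, 6^7=1, 7^5=2

0o13020512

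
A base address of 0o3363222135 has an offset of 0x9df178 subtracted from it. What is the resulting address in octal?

0o3313631345

0x9df178 = 0o47370570 in octal.
Subtract column by column in base 8:
  5-0 → 5
  3-7 → 4 (borrow)
  1-5-1 → 3 (borrow)
  2-0-1 → 1
  2-7 → 3 (borrow)
  2-3-1 → 6 (borrow)
  3-7-1 → 3 (borrow)
  6-4-1 → 1
  3-0 → 3
  3-0 → 3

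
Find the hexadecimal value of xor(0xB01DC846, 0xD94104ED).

0x695CCCAB

XOR each hex digit independently (no carries):
  B^D=6, 0^9=9, 1^4=5, D^1=C, C^0=C, 8^4=C, 4^E=A, 6^D=B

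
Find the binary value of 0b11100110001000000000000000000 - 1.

The trailing 18 digits are 0, so subtracting 1 borrows through: they become 1 and the next digit up decrements.

0b11100110000111111111111111111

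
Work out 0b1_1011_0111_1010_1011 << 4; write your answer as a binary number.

0b110110111101010110000

Left shift by 4: append 4 zero bits.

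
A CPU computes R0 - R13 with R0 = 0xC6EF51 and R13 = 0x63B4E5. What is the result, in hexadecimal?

0x633A6C

Subtract column by column in base 16:
  1-5 → C (borrow)
  5-E-1 → 6 (borrow)
  F-4-1 → A
  E-B → 3
  6-3 → 3
  C-6 → 6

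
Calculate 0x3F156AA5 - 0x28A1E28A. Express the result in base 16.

0x1673881B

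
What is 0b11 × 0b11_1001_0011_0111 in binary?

0b1010101110100101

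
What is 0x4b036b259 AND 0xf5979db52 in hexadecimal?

0x410309250

AND each hex digit independently (no carries):
  4&f=4, b&5=1, 0&9=0, 3&7=3, 6&9=0, b&d=9, 2&b=2, 5&5=5, 9&2=0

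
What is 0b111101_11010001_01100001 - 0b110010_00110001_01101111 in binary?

0b10111001111111110010

Subtract column by column in base 2:
  1-1 → 0
  0-1 → 1 (borrow)
  0-1-1 → 0 (borrow)
  0-1-1 → 0 (borrow)
  0-0-1 → 1 (borrow)
  1-1-1 → 1 (borrow)
  1-1-1 → 1 (borrow)
  0-0-1 → 1 (borrow)
  1-1-1 → 1 (borrow)
  0-0-1 → 1 (borrow)
  0-0-1 → 1 (borrow)
  0-0-1 → 1 (borrow)
  1-1-1 → 1 (borrow)
  0-1-1 → 0 (borrow)
  1-0-1 → 0
  1-0 → 1
  1-0 → 1
  0-1 → 1 (borrow)
  1-0-1 → 0
  1-0 → 1
  1-1 → 0
  1-1 → 0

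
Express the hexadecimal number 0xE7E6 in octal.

0o163746

Expand each hex digit to 4 bits: E=1110 7=0111 E=1110 6=0110.
Group the bits in threes: 001 110 011 111 100 110 → 163746.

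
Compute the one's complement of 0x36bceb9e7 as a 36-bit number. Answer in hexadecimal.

Each hex digit d becomes f−d:
  3→c, 6→9, b→4, c→3, e→1, b→4, 9→6, e→1, 7→8

0xc94314618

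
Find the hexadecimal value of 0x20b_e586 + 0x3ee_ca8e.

Add column by column in base 16, right to left:
  6+e = 4 carry 1
  8+8+1 = 1 carry 1
  5+a+1 = 0 carry 1
  e+c+1 = b carry 1
  b+e+1 = a carry 1
  0+e+1 = f
  2+3 = 5

0x5fab014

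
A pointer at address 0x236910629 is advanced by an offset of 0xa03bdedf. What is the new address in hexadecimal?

0x2d6cce508

Add column by column in base 16, right to left:
  9+f = 8 carry 1
  2+d+1 = 0 carry 1
  6+e+1 = 5 carry 1
  0+d+1 = e
  1+b = c
  9+3 = c
  6+0 = 6
  3+a = d
  2+0 = 2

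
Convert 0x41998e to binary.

0b10000011001100110001110

Expand each hex digit to 4 bits: 4=0100 1=0001 9=1001 9=1001 8=1000 e=1110.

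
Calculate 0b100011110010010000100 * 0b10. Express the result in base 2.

0b1000111100100100001000

Multiply each base-2 digit by 2, carrying:
  0×2 = 0 → write 0
  0×2 = 0 → write 0
  1×2 = 2 → write 0 carry 1
  0×2+1 = 1 → write 1
  0×2 = 0 → write 0
  0×2 = 0 → write 0
  0×2 = 0 → write 0
  1×2 = 2 → write 0 carry 1
  0×2+1 = 1 → write 1
  0×2 = 0 → write 0
  1×2 = 2 → write 0 carry 1
  0×2+1 = 1 → write 1
  0×2 = 0 → write 0
  1×2 = 2 → write 0 carry 1
  1×2+1 = 3 → write 1 carry 1
  1×2+1 = 3 → write 1 carry 1
  1×2+1 = 3 → write 1 carry 1
  0×2+1 = 1 → write 1
  0×2 = 0 → write 0
  0×2 = 0 → write 0
  1×2 = 2 → write 0 carry 1
  remaining carry: 1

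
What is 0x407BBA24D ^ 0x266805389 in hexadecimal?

0x6613BF1C4

XOR each hex digit independently (no carries):
  4^2=6, 0^6=6, 7^6=1, B^8=3, B^0=B, A^5=F, 2^3=1, 4^8=C, D^9=4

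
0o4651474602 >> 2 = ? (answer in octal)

0o1152317140

2 bits is not a whole number of base-8 digits; in binary: 100110101001100111100110000010 >> 2 = 1001101010011001111001100000.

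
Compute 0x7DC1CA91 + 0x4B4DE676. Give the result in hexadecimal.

0xC90FB107

Add column by column in base 16, right to left:
  1+6 = 7
  9+7 = 0 carry 1
  A+6+1 = 1 carry 1
  C+E+1 = B carry 1
  1+D+1 = F
  C+4 = 0 carry 1
  D+B+1 = 9 carry 1
  7+4+1 = C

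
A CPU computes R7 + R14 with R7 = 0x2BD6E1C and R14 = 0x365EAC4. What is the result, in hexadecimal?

0x62358E0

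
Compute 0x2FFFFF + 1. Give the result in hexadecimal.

0x300000

The trailing 5 digits are F (max in base 16), so adding 1 cascades: they roll to 0 and the next digit up increments.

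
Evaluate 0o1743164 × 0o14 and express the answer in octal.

0o27246560

Multiply each base-8 digit by 12, carrying:
  4×12 = 48 → write 0 carry 6
  6×12+6 = 78 → write 6 carry 9
  1×12+9 = 21 → write 5 carry 2
  3×12+2 = 38 → write 6 carry 4
  4×12+4 = 52 → write 4 carry 6
  7×12+6 = 90 → write 2 carry 11
  1×12+11 = 23 → write 7 carry 2
  remaining carry: 2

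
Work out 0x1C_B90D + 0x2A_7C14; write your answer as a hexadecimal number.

Add column by column in base 16, right to left:
  D+4 = 1 carry 1
  0+1+1 = 2
  9+C = 5 carry 1
  B+7+1 = 3 carry 1
  C+A+1 = 7 carry 1
  1+2+1 = 4

0x473521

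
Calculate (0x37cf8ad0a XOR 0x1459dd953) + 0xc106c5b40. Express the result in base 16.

First 0x37cf8ad0a XOR 0x1459dd953 = 0x239657459.
Add column by column in base 16, right to left:
  9+0 = 9
  5+4 = 9
  4+b = f
  7+5 = c
  5+c = 1 carry 1
  6+6+1 = d
  9+0 = 9
  3+1 = 4
  2+c = e

0xe49d1cf99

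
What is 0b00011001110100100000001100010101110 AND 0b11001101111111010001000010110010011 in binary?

AND bit by bit (1 only where both bits are 1):
  00011001110100100000001100010101110
& 11001101111111010001000010110010011
= 00001001110100000000000000010000010

0b00001001110100000000000000010000010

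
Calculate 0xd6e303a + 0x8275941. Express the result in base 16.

Add column by column in base 16, right to left:
  a+1 = b
  3+4 = 7
  0+9 = 9
  3+5 = 8
  e+7 = 5 carry 1
  6+2+1 = 9
  d+8 = 5 carry 1
  final carry 1

0x1595897b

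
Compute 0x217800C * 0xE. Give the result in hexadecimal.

0x1D4900A8

Multiply each base-16 digit by 14, carrying:
  C×14 = 168 → write 8 carry 10
  0×14+10 = 10 → write A
  0×14 = 0 → write 0
  8×14 = 112 → write 0 carry 7
  7×14+7 = 105 → write 9 carry 6
  1×14+6 = 20 → write 4 carry 1
  2×14+1 = 29 → write D carry 1
  remaining carry: 1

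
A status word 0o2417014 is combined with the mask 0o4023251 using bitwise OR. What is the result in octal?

OR each oct digit independently (no carries):
  2|4=6, 4|0=4, 1|2=3, 7|3=7, 0|2=2, 1|5=5, 4|1=5

0o6437255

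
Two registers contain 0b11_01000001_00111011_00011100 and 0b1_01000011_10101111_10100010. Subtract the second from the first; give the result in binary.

0b1111111011000101101111010

Subtract column by column in base 2:
  0-0 → 0
  0-1 → 1 (borrow)
  1-0-1 → 0
  1-0 → 1
  1-0 → 1
  0-1 → 1 (borrow)
  0-0-1 → 1 (borrow)
  0-1-1 → 0 (borrow)
  1-1-1 → 1 (borrow)
  1-1-1 → 1 (borrow)
  0-1-1 → 0 (borrow)
  1-1-1 → 1 (borrow)
  1-0-1 → 0
  1-1 → 0
  0-0 → 0
  0-1 → 1 (borrow)
  1-1-1 → 1 (borrow)
  0-1-1 → 0 (borrow)
  0-0-1 → 1 (borrow)
  0-0-1 → 1 (borrow)
  0-0-1 → 1 (borrow)
  0-0-1 → 1 (borrow)
  1-1-1 → 1 (borrow)
  0-0-1 → 1 (borrow)
  1-1-1 → 1 (borrow)
  1-0-1 → 0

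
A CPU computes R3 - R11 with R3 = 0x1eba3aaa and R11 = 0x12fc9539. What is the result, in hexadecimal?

Subtract column by column in base 16:
  a-9 → 1
  a-3 → 7
  a-5 → 5
  3-9 → a (borrow)
  a-c-1 → d (borrow)
  b-f-1 → b (borrow)
  e-2-1 → b
  1-1 → 0

0xbbda571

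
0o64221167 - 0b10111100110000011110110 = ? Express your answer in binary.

0o64221167 = 0b110100010010001001110111 in binary.
Subtract column by column in base 2:
  1-0 → 1
  1-1 → 0
  1-1 → 0
  0-0 → 0
  1-1 → 0
  1-1 → 0
  1-1 → 0
  0-1 → 1 (borrow)
  0-0-1 → 1 (borrow)
  1-0-1 → 0
  0-0 → 0
  0-0 → 0
  0-0 → 0
  1-1 → 0
  0-1 → 1 (borrow)
  0-0-1 → 1 (borrow)
  1-0-1 → 0
  0-1 → 1 (borrow)
  0-1-1 → 0 (borrow)
  0-1-1 → 0 (borrow)
  1-1-1 → 1 (borrow)
  0-0-1 → 1 (borrow)
  1-1-1 → 1 (borrow)
  1-0-1 → 0

0b11100101100000110000001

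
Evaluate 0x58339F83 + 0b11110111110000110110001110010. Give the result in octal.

0x58339F83 = 0o13014717603 in octal.
0b11110111110000110110001110010 = 0o3676066162 in octal.
Add column by column in base 8, right to left:
  3+2 = 5
  0+6 = 6
  6+1 = 7
  7+6 = 5 carry 1
  1+6+1 = 0 carry 1
  7+0+1 = 0 carry 1
  4+6+1 = 3 carry 1
  1+7+1 = 1 carry 1
  0+6+1 = 7
  3+3 = 6
  1+0 = 1

0o16713005765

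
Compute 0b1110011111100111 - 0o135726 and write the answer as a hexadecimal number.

0b1110011111100111 = 0xE7E7 in hexadecimal.
0o135726 = 0xBBD6 in hexadecimal.
Subtract column by column in base 16:
  7-6 → 1
  E-D → 1
  7-B → C (borrow)
  E-B-1 → 2

0x2C11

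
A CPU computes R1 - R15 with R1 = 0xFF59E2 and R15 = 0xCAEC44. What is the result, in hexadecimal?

0x346D9E

Subtract column by column in base 16:
  2-4 → E (borrow)
  E-4-1 → 9
  9-C → D (borrow)
  5-E-1 → 6 (borrow)
  F-A-1 → 4
  F-C → 3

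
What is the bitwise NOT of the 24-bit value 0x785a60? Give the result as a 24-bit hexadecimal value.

0x87a59f

Each hex digit d becomes f−d:
  7→8, 8→7, 5→a, a→5, 6→9, 0→f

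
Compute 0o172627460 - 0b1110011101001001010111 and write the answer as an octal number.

0o154256331

0b1110011101001001010111 = 0o16351127 in octal.
Subtract column by column in base 8:
  0-7 → 1 (borrow)
  6-2-1 → 3
  4-1 → 3
  7-1 → 6
  2-5 → 5 (borrow)
  6-3-1 → 2
  2-6 → 4 (borrow)
  7-1-1 → 5
  1-0 → 1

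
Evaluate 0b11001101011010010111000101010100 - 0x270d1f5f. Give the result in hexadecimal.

0b11001101011010010111000101010100 = 0xcd697154 in hexadecimal.
Subtract column by column in base 16:
  4-f → 5 (borrow)
  5-5-1 → f (borrow)
  1-f-1 → 1 (borrow)
  7-1-1 → 5
  9-d → c (borrow)
  6-0-1 → 5
  d-7 → 6
  c-2 → a

0xa65c51f5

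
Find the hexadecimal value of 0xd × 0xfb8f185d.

0xcc6443cb9

Multiply each base-16 digit by 13, carrying:
  d×13 = 169 → write 9 carry 10
  5×13+10 = 75 → write b carry 4
  8×13+4 = 108 → write c carry 6
  1×13+6 = 19 → write 3 carry 1
  f×13+1 = 196 → write 4 carry 12
  8×13+12 = 116 → write 4 carry 7
  b×13+7 = 150 → write 6 carry 9
  f×13+9 = 204 → write c carry 12
  remaining carry: c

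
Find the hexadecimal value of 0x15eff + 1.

The trailing 2 digits are F (max in base 16), so adding 1 cascades: they roll to 0 and the next digit up increments.

0x15f00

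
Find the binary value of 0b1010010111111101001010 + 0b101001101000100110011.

0b1111100101000001111101

Add column by column in base 2, right to left:
  0+1 = 1
  1+1 = 0 carry 1
  0+0+1 = 1
  1+0 = 1
  0+1 = 1
  0+1 = 1
  1+0 = 1
  0+0 = 0
  1+1 = 0 carry 1
  1+0+1 = 0 carry 1
  1+0+1 = 0 carry 1
  1+0+1 = 0 carry 1
  1+1+1 = 1 carry 1
  1+0+1 = 0 carry 1
  1+1+1 = 1 carry 1
  0+1+1 = 0 carry 1
  1+0+1 = 0 carry 1
  0+0+1 = 1
  0+1 = 1
  1+0 = 1
  0+1 = 1
  1+0 = 1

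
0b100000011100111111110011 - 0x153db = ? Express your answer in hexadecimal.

0b100000011100111111110011 = 0x81cff3 in hexadecimal.
Subtract column by column in base 16:
  3-b → 8 (borrow)
  f-d-1 → 1
  f-3 → c
  c-5 → 7
  1-1 → 0
  8-0 → 8

0x807c18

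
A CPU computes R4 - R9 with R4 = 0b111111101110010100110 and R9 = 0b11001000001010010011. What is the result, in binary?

0b100110101101000010011

Subtract column by column in base 2:
  0-1 → 1 (borrow)
  1-1-1 → 1 (borrow)
  1-0-1 → 0
  0-0 → 0
  0-1 → 1 (borrow)
  1-0-1 → 0
  0-0 → 0
  1-1 → 0
  0-0 → 0
  0-1 → 1 (borrow)
  1-0-1 → 0
  1-0 → 1
  1-0 → 1
  0-0 → 0
  1-0 → 1
  1-1 → 0
  1-0 → 1
  1-0 → 1
  1-1 → 0
  1-1 → 0
  1-0 → 1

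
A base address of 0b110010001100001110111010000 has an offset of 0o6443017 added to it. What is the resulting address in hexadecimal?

0x66063DF

0b110010001100001110111010000 = 0x6461DD0 in hexadecimal.
0o6443017 = 0x1A460F in hexadecimal.
Add column by column in base 16, right to left:
  0+F = F
  D+0 = D
  D+6 = 3 carry 1
  1+4+1 = 6
  6+A = 0 carry 1
  4+1+1 = 6
  6+0 = 6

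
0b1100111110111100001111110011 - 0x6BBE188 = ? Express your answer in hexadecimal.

0b1100111110111100001111110011 = 0xCFBC3F3 in hexadecimal.
Subtract column by column in base 16:
  3-8 → B (borrow)
  F-8-1 → 6
  3-1 → 2
  C-E → E (borrow)
  B-B-1 → F (borrow)
  F-B-1 → 3
  C-6 → 6

0x63FE26B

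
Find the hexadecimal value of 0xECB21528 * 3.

0x2C6163F78

Multiply each base-16 digit by 3, carrying:
  8×3 = 24 → write 8 carry 1
  2×3+1 = 7 → write 7
  5×3 = 15 → write F
  1×3 = 3 → write 3
  2×3 = 6 → write 6
  B×3 = 33 → write 1 carry 2
  C×3+2 = 38 → write 6 carry 2
  E×3+2 = 44 → write C carry 2
  remaining carry: 2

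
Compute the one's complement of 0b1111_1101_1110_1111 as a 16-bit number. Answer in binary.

0b0000001000010000

Invert each bit: 1111110111101111 → 0000001000010000.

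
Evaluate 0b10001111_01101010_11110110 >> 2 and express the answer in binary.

0b1000111101101010111101

Right shift by 2: drop the 2 least-significant bits.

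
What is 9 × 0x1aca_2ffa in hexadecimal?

0xf11bafca

Multiply each base-16 digit by 9, carrying:
  a×9 = 90 → write a carry 5
  f×9+5 = 140 → write c carry 8
  f×9+8 = 143 → write f carry 8
  2×9+8 = 26 → write a carry 1
  a×9+1 = 91 → write b carry 5
  c×9+5 = 113 → write 1 carry 7
  a×9+7 = 97 → write 1 carry 6
  1×9+6 = 15 → write f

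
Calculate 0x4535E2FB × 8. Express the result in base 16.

0x229AF17D8

Multiply each base-16 digit by 8, carrying:
  B×8 = 88 → write 8 carry 5
  F×8+5 = 125 → write D carry 7
  2×8+7 = 23 → write 7 carry 1
  E×8+1 = 113 → write 1 carry 7
  5×8+7 = 47 → write F carry 2
  3×8+2 = 26 → write A carry 1
  5×8+1 = 41 → write 9 carry 2
  4×8+2 = 34 → write 2 carry 2
  remaining carry: 2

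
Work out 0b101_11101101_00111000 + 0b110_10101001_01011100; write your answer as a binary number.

Add column by column in base 2, right to left:
  0+0 = 0
  0+0 = 0
  0+1 = 1
  1+1 = 0 carry 1
  1+1+1 = 1 carry 1
  1+0+1 = 0 carry 1
  0+1+1 = 0 carry 1
  0+0+1 = 1
  1+1 = 0 carry 1
  0+0+1 = 1
  1+0 = 1
  1+1 = 0 carry 1
  0+0+1 = 1
  1+1 = 0 carry 1
  1+0+1 = 0 carry 1
  1+1+1 = 1 carry 1
  1+0+1 = 0 carry 1
  0+1+1 = 0 carry 1
  1+1+1 = 1 carry 1
  final carry 1

0b11001001011010010100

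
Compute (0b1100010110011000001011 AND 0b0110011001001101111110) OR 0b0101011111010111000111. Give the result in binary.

0b101011111011111001111

0b1100010110011000001011 AND 0b0110011001001101111110 = 0b0100010000001000001010.
Then OR with 0b0101011111010111000111.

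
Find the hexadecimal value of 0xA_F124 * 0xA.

Multiply each base-16 digit by 10, carrying:
  4×10 = 40 → write 8 carry 2
  2×10+2 = 22 → write 6 carry 1
  1×10+1 = 11 → write B
  F×10 = 150 → write 6 carry 9
  A×10+9 = 109 → write D carry 6
  remaining carry: 6

0x6D6B68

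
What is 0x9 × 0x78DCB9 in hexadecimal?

Multiply each base-16 digit by 9, carrying:
  9×9 = 81 → write 1 carry 5
  B×9+5 = 104 → write 8 carry 6
  C×9+6 = 114 → write 2 carry 7
  D×9+7 = 124 → write C carry 7
  8×9+7 = 79 → write F carry 4
  7×9+4 = 67 → write 3 carry 4
  remaining carry: 4

0x43FC281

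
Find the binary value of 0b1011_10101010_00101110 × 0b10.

0b101110101010001011100

Multiply each base-2 digit by 2, carrying:
  0×2 = 0 → write 0
  1×2 = 2 → write 0 carry 1
  1×2+1 = 3 → write 1 carry 1
  1×2+1 = 3 → write 1 carry 1
  0×2+1 = 1 → write 1
  1×2 = 2 → write 0 carry 1
  0×2+1 = 1 → write 1
  0×2 = 0 → write 0
  0×2 = 0 → write 0
  1×2 = 2 → write 0 carry 1
  0×2+1 = 1 → write 1
  1×2 = 2 → write 0 carry 1
  0×2+1 = 1 → write 1
  1×2 = 2 → write 0 carry 1
  0×2+1 = 1 → write 1
  1×2 = 2 → write 0 carry 1
  1×2+1 = 3 → write 1 carry 1
  1×2+1 = 3 → write 1 carry 1
  0×2+1 = 1 → write 1
  1×2 = 2 → write 0 carry 1
  remaining carry: 1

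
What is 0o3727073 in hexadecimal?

0xFAE3B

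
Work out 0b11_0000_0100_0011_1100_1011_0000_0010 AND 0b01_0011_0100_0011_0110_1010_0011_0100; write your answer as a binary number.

0b010000010000110100101000000000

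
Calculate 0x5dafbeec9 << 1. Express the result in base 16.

1 bits is not a whole number of base-16 digits; in binary: 10111011010111110111110111011001001 << 1 = 101110110101111101111101110110010010.

0xbb5f7dd92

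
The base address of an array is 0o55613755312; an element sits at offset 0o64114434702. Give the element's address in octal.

0o141730412214

Add column by column in base 8, right to left:
  2+2 = 4
  1+0 = 1
  3+7 = 2 carry 1
  5+4+1 = 2 carry 1
  5+3+1 = 1 carry 1
  7+4+1 = 4 carry 1
  3+4+1 = 0 carry 1
  1+1+1 = 3
  6+1 = 7
  5+4 = 1 carry 1
  5+6+1 = 4 carry 1
  final carry 1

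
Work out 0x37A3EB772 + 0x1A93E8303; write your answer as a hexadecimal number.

Add column by column in base 16, right to left:
  2+3 = 5
  7+0 = 7
  7+3 = A
  B+8 = 3 carry 1
  E+E+1 = D carry 1
  3+3+1 = 7
  A+9 = 3 carry 1
  7+A+1 = 2 carry 1
  3+1+1 = 5

0x5237D3A75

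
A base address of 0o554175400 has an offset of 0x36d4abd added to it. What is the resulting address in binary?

0b1001000111100100010110111101

0o554175400 = 0b101101100001111101100000000 in binary.
0x36d4abd = 0b11011011010100101010111101 in binary.
Add column by column in base 2, right to left:
  0+1 = 1
  0+0 = 0
  0+1 = 1
  0+1 = 1
  0+1 = 1
  0+1 = 1
  0+0 = 0
  0+1 = 1
  1+0 = 1
  1+1 = 0 carry 1
  0+0+1 = 1
  1+1 = 0 carry 1
  1+0+1 = 0 carry 1
  1+0+1 = 0 carry 1
  1+1+1 = 1 carry 1
  1+0+1 = 0 carry 1
  0+1+1 = 0 carry 1
  0+0+1 = 1
  0+1 = 1
  0+1 = 1
  1+0 = 1
  1+1 = 0 carry 1
  0+1+1 = 0 carry 1
  1+0+1 = 0 carry 1
  1+1+1 = 1 carry 1
  0+1+1 = 0 carry 1
  1+0+1 = 0 carry 1
  final carry 1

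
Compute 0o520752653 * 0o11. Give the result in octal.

0o5730501403

Multiply each base-8 digit by 9, carrying:
  3×9 = 27 → write 3 carry 3
  5×9+3 = 48 → write 0 carry 6
  6×9+6 = 60 → write 4 carry 7
  2×9+7 = 25 → write 1 carry 3
  5×9+3 = 48 → write 0 carry 6
  7×9+6 = 69 → write 5 carry 8
  0×9+8 = 8 → write 0 carry 1
  2×9+1 = 19 → write 3 carry 2
  5×9+2 = 47 → write 7 carry 5
  remaining carry: 5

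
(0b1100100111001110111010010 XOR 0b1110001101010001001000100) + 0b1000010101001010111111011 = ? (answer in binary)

0b1010111111101010110010001

First 0b1100100111001110111010010 XOR 0b1110001101010001001000100 = 0b0010101010011111110010110.
Add column by column in base 2, right to left:
  0+1 = 1
  1+1 = 0 carry 1
  1+0+1 = 0 carry 1
  0+1+1 = 0 carry 1
  1+1+1 = 1 carry 1
  0+1+1 = 0 carry 1
  0+1+1 = 0 carry 1
  1+1+1 = 1 carry 1
  1+1+1 = 1 carry 1
  1+0+1 = 0 carry 1
  1+1+1 = 1 carry 1
  1+0+1 = 0 carry 1
  1+1+1 = 1 carry 1
  1+0+1 = 0 carry 1
  0+0+1 = 1
  0+1 = 1
  1+0 = 1
  0+1 = 1
  1+0 = 1
  0+1 = 1
  1+0 = 1
  0+0 = 0
  1+0 = 1
  0+0 = 0
  0+1 = 1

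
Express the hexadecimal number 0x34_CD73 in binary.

Expand each hex digit to 4 bits: 3=0011 4=0100 C=1100 D=1101 7=0111 3=0011.

0b1101001100110101110011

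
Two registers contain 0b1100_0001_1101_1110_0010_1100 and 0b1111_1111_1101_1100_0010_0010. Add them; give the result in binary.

0b1110000011011101001001110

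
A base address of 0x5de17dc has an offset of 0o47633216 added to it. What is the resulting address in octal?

0o637247152

0x5de17dc = 0o567413734 in octal.
Add column by column in base 8, right to left:
  4+6 = 2 carry 1
  3+1+1 = 5
  7+2 = 1 carry 1
  3+3+1 = 7
  1+3 = 4
  4+6 = 2 carry 1
  7+7+1 = 7 carry 1
  6+4+1 = 3 carry 1
  5+0+1 = 6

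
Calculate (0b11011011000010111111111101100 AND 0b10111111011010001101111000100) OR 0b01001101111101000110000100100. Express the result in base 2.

0b11011111111111001111111100100

0b11011011000010111111111101100 AND 0b10111111011010001101111000100 = 0b10011011000010001101111000100.
Then OR with 0b01001101111101000110000100100.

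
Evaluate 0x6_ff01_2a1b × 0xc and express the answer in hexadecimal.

0x53f40df944

Multiply each base-16 digit by 12, carrying:
  b×12 = 132 → write 4 carry 8
  1×12+8 = 20 → write 4 carry 1
  a×12+1 = 121 → write 9 carry 7
  2×12+7 = 31 → write f carry 1
  1×12+1 = 13 → write d
  0×12 = 0 → write 0
  f×12 = 180 → write 4 carry 11
  f×12+11 = 191 → write f carry 11
  6×12+11 = 83 → write 3 carry 5
  remaining carry: 5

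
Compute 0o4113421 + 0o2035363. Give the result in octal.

0o6151004

Add column by column in base 8, right to left:
  1+3 = 4
  2+6 = 0 carry 1
  4+3+1 = 0 carry 1
  3+5+1 = 1 carry 1
  1+3+1 = 5
  1+0 = 1
  4+2 = 6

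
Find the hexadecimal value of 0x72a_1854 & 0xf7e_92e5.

AND each hex digit independently (no carries):
  7&f=7, 2&7=2, a&e=a, 1&9=1, 8&2=0, 5&e=4, 4&5=4

0x72a1044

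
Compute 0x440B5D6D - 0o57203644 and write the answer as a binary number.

0x440B5D6D = 0b1000100000010110101110101101101 in binary.
0o57203644 = 0b101111010000011110100100 in binary.
Subtract column by column in base 2:
  1-0 → 1
  0-0 → 0
  1-1 → 0
  1-0 → 1
  0-0 → 0
  1-1 → 0
  1-0 → 1
  0-1 → 1 (borrow)
  1-1-1 → 1 (borrow)
  0-1-1 → 0 (borrow)
  1-1-1 → 1 (borrow)
  1-0-1 → 0
  1-0 → 1
  0-0 → 0
  1-0 → 1
  0-0 → 0
  1-1 → 0
  1-0 → 1
  0-1 → 1 (borrow)
  1-1-1 → 1 (borrow)
  0-1-1 → 0 (borrow)
  0-1-1 → 0 (borrow)
  0-0-1 → 1 (borrow)
  0-1-1 → 0 (borrow)
  0-0-1 → 1 (borrow)
  0-0-1 → 1 (borrow)
  1-0-1 → 0
  0-0 → 0
  0-0 → 0
  0-0 → 0
  1-0 → 1

0b1000011010011100101010111001001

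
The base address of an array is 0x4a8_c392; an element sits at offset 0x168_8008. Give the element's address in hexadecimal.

0x611439a

Add column by column in base 16, right to left:
  2+8 = a
  9+0 = 9
  3+0 = 3
  c+8 = 4 carry 1
  8+8+1 = 1 carry 1
  a+6+1 = 1 carry 1
  4+1+1 = 6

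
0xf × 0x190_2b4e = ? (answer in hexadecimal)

Multiply each base-16 digit by 15, carrying:
  e×15 = 210 → write 2 carry 13
  4×15+13 = 73 → write 9 carry 4
  b×15+4 = 169 → write 9 carry 10
  2×15+10 = 40 → write 8 carry 2
  0×15+2 = 2 → write 2
  9×15 = 135 → write 7 carry 8
  1×15+8 = 23 → write 7 carry 1
  remaining carry: 1

0x17728992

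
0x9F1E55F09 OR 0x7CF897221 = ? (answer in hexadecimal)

0xFFFED7F29

OR each hex digit independently (no carries):
  9|7=F, F|C=F, 1|F=F, E|8=E, 5|9=D, 5|7=7, F|2=F, 0|2=2, 9|1=9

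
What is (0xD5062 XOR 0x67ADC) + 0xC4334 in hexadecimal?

0x176DF2

First 0xD5062 XOR 0x67ADC = 0xB2ABE.
Add column by column in base 16, right to left:
  E+4 = 2 carry 1
  B+3+1 = F
  A+3 = D
  2+4 = 6
  B+C = 7 carry 1
  final carry 1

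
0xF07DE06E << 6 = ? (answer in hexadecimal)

6 bits is not a whole number of base-16 digits; in binary: 11110000011111011110000001101110 << 6 = 11110000011111011110000001101110000000.

0x3C1F781B80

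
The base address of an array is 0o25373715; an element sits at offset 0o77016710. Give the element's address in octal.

0o124412625

Add column by column in base 8, right to left:
  5+0 = 5
  1+1 = 2
  7+7 = 6 carry 1
  3+6+1 = 2 carry 1
  7+1+1 = 1 carry 1
  3+0+1 = 4
  5+7 = 4 carry 1
  2+7+1 = 2 carry 1
  final carry 1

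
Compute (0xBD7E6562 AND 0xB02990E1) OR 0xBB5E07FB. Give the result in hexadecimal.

0xBD7E6562 AND 0xB02990E1 = 0xB0280060.
Then OR with 0xBB5E07FB.

0xBB7E07FB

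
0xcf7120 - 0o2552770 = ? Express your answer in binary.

0b110001001001101100101000

0xcf7120 = 0b110011110111000100100000 in binary.
0o2552770 = 0b10101101010111111000 in binary.
Subtract column by column in base 2:
  0-0 → 0
  0-0 → 0
  0-0 → 0
  0-1 → 1 (borrow)
  0-1-1 → 0 (borrow)
  1-1-1 → 1 (borrow)
  0-1-1 → 0 (borrow)
  0-1-1 → 0 (borrow)
  1-1-1 → 1 (borrow)
  0-0-1 → 1 (borrow)
  0-1-1 → 0 (borrow)
  0-0-1 → 1 (borrow)
  1-1-1 → 1 (borrow)
  1-0-1 → 0
  1-1 → 0
  0-1 → 1 (borrow)
  1-0-1 → 0
  1-1 → 0
  1-0 → 1
  1-1 → 0
  0-0 → 0
  0-0 → 0
  1-0 → 1
  1-0 → 1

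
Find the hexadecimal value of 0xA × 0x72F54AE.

Multiply each base-16 digit by 10, carrying:
  E×10 = 140 → write C carry 8
  A×10+8 = 108 → write C carry 6
  4×10+6 = 46 → write E carry 2
  5×10+2 = 52 → write 4 carry 3
  F×10+3 = 153 → write 9 carry 9
  2×10+9 = 29 → write D carry 1
  7×10+1 = 71 → write 7 carry 4
  remaining carry: 4

0x47D94ECC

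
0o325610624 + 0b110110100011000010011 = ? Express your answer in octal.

0o334453647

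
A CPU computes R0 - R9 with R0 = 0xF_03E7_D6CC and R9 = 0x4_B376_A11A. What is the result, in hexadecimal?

0xA507135B2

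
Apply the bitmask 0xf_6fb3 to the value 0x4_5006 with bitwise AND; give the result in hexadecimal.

0x44002

AND each hex digit independently (no carries):
  4&f=4, 5&6=4, 0&f=0, 0&b=0, 6&3=2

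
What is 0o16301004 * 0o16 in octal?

0o311216070

Multiply each base-8 digit by 14, carrying:
  4×14 = 56 → write 0 carry 7
  0×14+7 = 7 → write 7
  0×14 = 0 → write 0
  1×14 = 14 → write 6 carry 1
  0×14+1 = 1 → write 1
  3×14 = 42 → write 2 carry 5
  6×14+5 = 89 → write 1 carry 11
  1×14+11 = 25 → write 1 carry 3
  remaining carry: 3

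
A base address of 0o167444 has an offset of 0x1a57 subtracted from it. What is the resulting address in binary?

0b1101010011001101

0o167444 = 0b1110111100100100 in binary.
0x1a57 = 0b1101001010111 in binary.
Subtract column by column in base 2:
  0-1 → 1 (borrow)
  0-1-1 → 0 (borrow)
  1-1-1 → 1 (borrow)
  0-0-1 → 1 (borrow)
  0-1-1 → 0 (borrow)
  1-0-1 → 0
  0-1 → 1 (borrow)
  0-0-1 → 1 (borrow)
  1-0-1 → 0
  1-1 → 0
  1-0 → 1
  1-1 → 0
  0-1 → 1 (borrow)
  1-0-1 → 0
  1-0 → 1
  1-0 → 1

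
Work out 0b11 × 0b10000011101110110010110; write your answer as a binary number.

0b110001011001100011000010

Multiply each base-2 digit by 3, carrying:
  0×3 = 0 → write 0
  1×3 = 3 → write 1 carry 1
  1×3+1 = 4 → write 0 carry 2
  0×3+2 = 2 → write 0 carry 1
  1×3+1 = 4 → write 0 carry 2
  0×3+2 = 2 → write 0 carry 1
  0×3+1 = 1 → write 1
  1×3 = 3 → write 1 carry 1
  1×3+1 = 4 → write 0 carry 2
  0×3+2 = 2 → write 0 carry 1
  1×3+1 = 4 → write 0 carry 2
  1×3+2 = 5 → write 1 carry 2
  1×3+2 = 5 → write 1 carry 2
  0×3+2 = 2 → write 0 carry 1
  1×3+1 = 4 → write 0 carry 2
  1×3+2 = 5 → write 1 carry 2
  1×3+2 = 5 → write 1 carry 2
  0×3+2 = 2 → write 0 carry 1
  0×3+1 = 1 → write 1
  0×3 = 0 → write 0
  0×3 = 0 → write 0
  0×3 = 0 → write 0
  1×3 = 3 → write 1 carry 1
  remaining carry: 1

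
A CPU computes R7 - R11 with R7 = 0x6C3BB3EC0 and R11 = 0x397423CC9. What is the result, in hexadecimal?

0x32C7901F7

Subtract column by column in base 16:
  0-9 → 7 (borrow)
  C-C-1 → F (borrow)
  E-C-1 → 1
  3-3 → 0
  B-2 → 9
  B-4 → 7
  3-7 → C (borrow)
  C-9-1 → 2
  6-3 → 3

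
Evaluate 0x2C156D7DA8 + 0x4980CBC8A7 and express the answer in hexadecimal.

Add column by column in base 16, right to left:
  8+7 = F
  A+A = 4 carry 1
  D+8+1 = 6 carry 1
  7+C+1 = 4 carry 1
  D+B+1 = 9 carry 1
  6+C+1 = 3 carry 1
  5+0+1 = 6
  1+8 = 9
  C+9 = 5 carry 1
  2+4+1 = 7

0x759639464F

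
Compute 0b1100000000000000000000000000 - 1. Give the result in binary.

0b1011111111111111111111111111

The trailing 26 digits are 0, so subtracting 1 borrows through: they become 1 and the next digit up decrements.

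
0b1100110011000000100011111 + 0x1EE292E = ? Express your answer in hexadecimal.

0b1100110011000000100011111 = 0x199811F in hexadecimal.
Add column by column in base 16, right to left:
  F+E = D carry 1
  1+2+1 = 4
  1+9 = A
  8+2 = A
  9+E = 7 carry 1
  9+E+1 = 8 carry 1
  1+1+1 = 3

0x387AA4D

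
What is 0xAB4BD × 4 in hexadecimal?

Multiply each base-16 digit by 4, carrying:
  D×4 = 52 → write 4 carry 3
  B×4+3 = 47 → write F carry 2
  4×4+2 = 18 → write 2 carry 1
  B×4+1 = 45 → write D carry 2
  A×4+2 = 42 → write A carry 2
  remaining carry: 2

0x2AD2F4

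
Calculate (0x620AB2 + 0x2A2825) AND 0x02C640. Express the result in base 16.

Add column by column in base 16, right to left:
  2+5 = 7
  B+2 = D
  A+8 = 2 carry 1
  0+2+1 = 3
  2+A = C
  6+2 = 8
Sum = 0x8C32D7; now AND with 0x02C640:
  8&0=0, C&2=0, 3&C=0, 2&6=2, D&4=4, 7&0=0

0x240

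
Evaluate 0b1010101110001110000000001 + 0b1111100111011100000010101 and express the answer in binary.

0b11010010101101010000010110

Add column by column in base 2, right to left:
  1+1 = 0 carry 1
  0+0+1 = 1
  0+1 = 1
  0+0 = 0
  0+1 = 1
  0+0 = 0
  0+0 = 0
  0+0 = 0
  0+0 = 0
  0+0 = 0
  1+0 = 1
  1+1 = 0 carry 1
  1+1+1 = 1 carry 1
  0+1+1 = 0 carry 1
  0+0+1 = 1
  0+1 = 1
  1+1 = 0 carry 1
  1+1+1 = 1 carry 1
  1+0+1 = 0 carry 1
  0+0+1 = 1
  1+1 = 0 carry 1
  0+1+1 = 0 carry 1
  1+1+1 = 1 carry 1
  0+1+1 = 0 carry 1
  1+1+1 = 1 carry 1
  final carry 1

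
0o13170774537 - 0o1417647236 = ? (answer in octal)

0o11551125301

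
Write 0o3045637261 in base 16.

0x18973eb1

Each octal digit is 3 bits: 3=011 0=000 4=100 5=101 6=110 3=011 7=111 2=010 6=110 1=001.
Group the bits into nibbles: 0001 1000 1001 0111 0011 1110 1011 0001 → 18973eb1.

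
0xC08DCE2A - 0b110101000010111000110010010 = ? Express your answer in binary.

0xC08DCE2A = 0b11000000100011011100111000101010 in binary.
Subtract column by column in base 2:
  0-0 → 0
  1-1 → 0
  0-0 → 0
  1-0 → 1
  0-1 → 1 (borrow)
  1-0-1 → 0
  0-0 → 0
  0-1 → 1 (borrow)
  0-1-1 → 0 (borrow)
  1-0-1 → 0
  1-0 → 1
  1-0 → 1
  0-1 → 1 (borrow)
  0-1-1 → 0 (borrow)
  1-1-1 → 1 (borrow)
  1-0-1 → 0
  1-1 → 0
  0-0 → 0
  1-0 → 1
  1-0 → 1
  0-0 → 0
  0-1 → 1 (borrow)
  0-0-1 → 1 (borrow)
  1-1-1 → 1 (borrow)
  0-0-1 → 1 (borrow)
  0-1-1 → 0 (borrow)
  0-1-1 → 0 (borrow)
  0-0-1 → 1 (borrow)
  0-0-1 → 1 (borrow)
  0-0-1 → 1 (borrow)
  1-0-1 → 0
  1-0 → 1

0b10111001111011000101110010011000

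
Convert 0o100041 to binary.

Each octal digit is 3 bits: 1=001 0=000 0=000 0=000 4=100 1=001.

0b1000000000100001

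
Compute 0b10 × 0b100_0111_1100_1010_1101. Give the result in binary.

0b10001111100101011010

Multiply each base-2 digit by 2, carrying:
  1×2 = 2 → write 0 carry 1
  0×2+1 = 1 → write 1
  1×2 = 2 → write 0 carry 1
  1×2+1 = 3 → write 1 carry 1
  0×2+1 = 1 → write 1
  1×2 = 2 → write 0 carry 1
  0×2+1 = 1 → write 1
  1×2 = 2 → write 0 carry 1
  0×2+1 = 1 → write 1
  0×2 = 0 → write 0
  1×2 = 2 → write 0 carry 1
  1×2+1 = 3 → write 1 carry 1
  1×2+1 = 3 → write 1 carry 1
  1×2+1 = 3 → write 1 carry 1
  1×2+1 = 3 → write 1 carry 1
  0×2+1 = 1 → write 1
  0×2 = 0 → write 0
  0×2 = 0 → write 0
  1×2 = 2 → write 0 carry 1
  remaining carry: 1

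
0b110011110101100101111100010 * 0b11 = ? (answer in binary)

Multiply each base-2 digit by 3, carrying:
  0×3 = 0 → write 0
  1×3 = 3 → write 1 carry 1
  0×3+1 = 1 → write 1
  0×3 = 0 → write 0
  0×3 = 0 → write 0
  1×3 = 3 → write 1 carry 1
  1×3+1 = 4 → write 0 carry 2
  1×3+2 = 5 → write 1 carry 2
  1×3+2 = 5 → write 1 carry 2
  1×3+2 = 5 → write 1 carry 2
  0×3+2 = 2 → write 0 carry 1
  1×3+1 = 4 → write 0 carry 2
  0×3+2 = 2 → write 0 carry 1
  0×3+1 = 1 → write 1
  1×3 = 3 → write 1 carry 1
  1×3+1 = 4 → write 0 carry 2
  0×3+2 = 2 → write 0 carry 1
  1×3+1 = 4 → write 0 carry 2
  0×3+2 = 2 → write 0 carry 1
  1×3+1 = 4 → write 0 carry 2
  1×3+2 = 5 → write 1 carry 2
  1×3+2 = 5 → write 1 carry 2
  1×3+2 = 5 → write 1 carry 2
  0×3+2 = 2 → write 0 carry 1
  0×3+1 = 1 → write 1
  1×3 = 3 → write 1 carry 1
  1×3+1 = 4 → write 0 carry 2
  remaining carry: 10

0b10011011100000110001110100110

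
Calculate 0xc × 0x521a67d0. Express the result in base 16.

Multiply each base-16 digit by 12, carrying:
  0×12 = 0 → write 0
  d×12 = 156 → write c carry 9
  7×12+9 = 93 → write d carry 5
  6×12+5 = 77 → write d carry 4
  a×12+4 = 124 → write c carry 7
  1×12+7 = 19 → write 3 carry 1
  2×12+1 = 25 → write 9 carry 1
  5×12+1 = 61 → write d carry 3
  remaining carry: 3

0x3d93cddc0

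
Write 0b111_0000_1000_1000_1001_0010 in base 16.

0x708892

Group the bits into nibbles: 0111 0000 1000 1000 1001 0010 → 708892.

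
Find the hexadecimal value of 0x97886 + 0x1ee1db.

0x285a61

Add column by column in base 16, right to left:
  6+b = 1 carry 1
  8+d+1 = 6 carry 1
  8+1+1 = a
  7+e = 5 carry 1
  9+e+1 = 8 carry 1
  0+1+1 = 2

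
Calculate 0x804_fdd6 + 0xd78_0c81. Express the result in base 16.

Add column by column in base 16, right to left:
  6+1 = 7
  d+8 = 5 carry 1
  d+c+1 = a carry 1
  f+0+1 = 0 carry 1
  4+8+1 = d
  0+7 = 7
  8+d = 5 carry 1
  final carry 1

0x157d0a57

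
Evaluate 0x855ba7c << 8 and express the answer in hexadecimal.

0x855ba7c00

Shifting left by 8 bits = 2 hex digits: append 2 zeros.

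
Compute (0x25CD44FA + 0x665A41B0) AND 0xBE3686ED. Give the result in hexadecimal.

0x8C2686A8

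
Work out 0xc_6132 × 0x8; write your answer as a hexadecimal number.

Multiply each base-16 digit by 8, carrying:
  2×8 = 16 → write 0 carry 1
  3×8+1 = 25 → write 9 carry 1
  1×8+1 = 9 → write 9
  6×8 = 48 → write 0 carry 3
  c×8+3 = 99 → write 3 carry 6
  remaining carry: 6

0x630990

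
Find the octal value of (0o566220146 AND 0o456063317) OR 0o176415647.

0o576435747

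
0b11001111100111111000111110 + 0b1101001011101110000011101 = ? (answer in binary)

0b100111001000101101001011011

Add column by column in base 2, right to left:
  0+1 = 1
  1+0 = 1
  1+1 = 0 carry 1
  1+1+1 = 1 carry 1
  1+1+1 = 1 carry 1
  1+0+1 = 0 carry 1
  0+0+1 = 1
  0+0 = 0
  0+0 = 0
  1+0 = 1
  1+1 = 0 carry 1
  1+1+1 = 1 carry 1
  1+1+1 = 1 carry 1
  1+0+1 = 0 carry 1
  1+1+1 = 1 carry 1
  0+1+1 = 0 carry 1
  0+1+1 = 0 carry 1
  1+0+1 = 0 carry 1
  1+1+1 = 1 carry 1
  1+0+1 = 0 carry 1
  1+0+1 = 0 carry 1
  1+1+1 = 1 carry 1
  0+0+1 = 1
  0+1 = 1
  1+1 = 0 carry 1
  1+0+1 = 0 carry 1
  final carry 1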